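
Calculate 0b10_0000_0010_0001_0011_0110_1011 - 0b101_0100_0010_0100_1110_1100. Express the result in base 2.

Subtract column by column in base 2:
  1-0 → 1
  1-0 → 1
  0-1 → 1 (borrow)
  1-1-1 → 1 (borrow)
  0-0-1 → 1 (borrow)
  1-1-1 → 1 (borrow)
  1-1-1 → 1 (borrow)
  0-1-1 → 0 (borrow)
  1-0-1 → 0
  1-0 → 1
  0-1 → 1 (borrow)
  0-0-1 → 1 (borrow)
  1-0-1 → 0
  0-1 → 1 (borrow)
  0-0-1 → 1 (borrow)
  0-0-1 → 1 (borrow)
  0-0-1 → 1 (borrow)
  1-0-1 → 0
  0-1 → 1 (borrow)
  0-0-1 → 1 (borrow)
  0-1-1 → 0 (borrow)
  0-0-1 → 1 (borrow)
  0-1-1 → 0 (borrow)
  0-0-1 → 1 (borrow)
  0-0-1 → 1 (borrow)
  1-0-1 → 0

0b1101011011110111001111111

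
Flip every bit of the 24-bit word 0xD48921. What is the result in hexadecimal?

Each hex digit d becomes F−d:
  D→2, 4→B, 8→7, 9→6, 2→D, 1→E

0x2B76DE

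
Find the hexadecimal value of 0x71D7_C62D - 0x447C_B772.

Subtract column by column in base 16:
  D-2 → B
  2-7 → B (borrow)
  6-7-1 → E (borrow)
  C-B-1 → 0
  7-C → B (borrow)
  D-7-1 → 5
  1-4 → D (borrow)
  7-4-1 → 2

0x2D5B0EBB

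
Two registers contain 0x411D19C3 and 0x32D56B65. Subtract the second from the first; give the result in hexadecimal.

0xE47AE5E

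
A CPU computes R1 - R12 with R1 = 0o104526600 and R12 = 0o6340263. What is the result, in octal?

0o76166315

Subtract column by column in base 8:
  0-3 → 5 (borrow)
  0-6-1 → 1 (borrow)
  6-2-1 → 3
  6-0 → 6
  2-4 → 6 (borrow)
  5-3-1 → 1
  4-6 → 6 (borrow)
  0-0-1 → 7 (borrow)
  1-0-1 → 0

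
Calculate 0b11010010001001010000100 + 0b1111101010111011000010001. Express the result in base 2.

0b10010111101000100010010101

Add column by column in base 2, right to left:
  0+1 = 1
  0+0 = 0
  1+0 = 1
  0+0 = 0
  0+1 = 1
  0+0 = 0
  0+0 = 0
  1+0 = 1
  0+0 = 0
  1+1 = 0 carry 1
  0+1+1 = 0 carry 1
  0+0+1 = 1
  1+1 = 0 carry 1
  0+1+1 = 0 carry 1
  0+1+1 = 0 carry 1
  0+0+1 = 1
  1+1 = 0 carry 1
  0+0+1 = 1
  0+1 = 1
  1+0 = 1
  0+1 = 1
  1+1 = 0 carry 1
  1+1+1 = 1 carry 1
  0+1+1 = 0 carry 1
  0+1+1 = 0 carry 1
  final carry 1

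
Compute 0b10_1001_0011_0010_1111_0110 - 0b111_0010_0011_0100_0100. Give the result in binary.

Subtract column by column in base 2:
  0-0 → 0
  1-0 → 1
  1-1 → 0
  0-0 → 0
  1-0 → 1
  1-0 → 1
  1-1 → 0
  1-0 → 1
  0-1 → 1 (borrow)
  1-1-1 → 1 (borrow)
  0-0-1 → 1 (borrow)
  0-0-1 → 1 (borrow)
  1-0-1 → 0
  1-1 → 0
  0-0 → 0
  0-0 → 0
  1-1 → 0
  0-1 → 1 (borrow)
  0-1-1 → 0 (borrow)
  1-0-1 → 0
  0-0 → 0
  1-0 → 1

0b1000100000111110110010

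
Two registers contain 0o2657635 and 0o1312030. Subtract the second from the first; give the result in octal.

0o1345605

Subtract column by column in base 8:
  5-0 → 5
  3-3 → 0
  6-0 → 6
  7-2 → 5
  5-1 → 4
  6-3 → 3
  2-1 → 1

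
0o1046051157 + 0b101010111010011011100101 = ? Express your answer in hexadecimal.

0o1046051157 = 0x898526f in hexadecimal.
0b101010111010011011100101 = 0xaba6e5 in hexadecimal.
Add column by column in base 16, right to left:
  f+5 = 4 carry 1
  6+e+1 = 5 carry 1
  2+6+1 = 9
  5+a = f
  8+b = 3 carry 1
  9+a+1 = 4 carry 1
  8+0+1 = 9

0x943f954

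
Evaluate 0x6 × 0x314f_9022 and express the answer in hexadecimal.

0x127dd60cc

Multiply each base-16 digit by 6, carrying:
  2×6 = 12 → write c
  2×6 = 12 → write c
  0×6 = 0 → write 0
  9×6 = 54 → write 6 carry 3
  f×6+3 = 93 → write d carry 5
  4×6+5 = 29 → write d carry 1
  1×6+1 = 7 → write 7
  3×6 = 18 → write 2 carry 1
  remaining carry: 1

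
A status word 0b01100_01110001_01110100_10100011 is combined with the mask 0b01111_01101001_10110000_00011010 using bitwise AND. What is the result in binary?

0b01100011000010011000000000010

AND bit by bit (1 only where both bits are 1):
  01100011100010111010010100011
& 01111011010011011000000011010
= 01100011000010011000000000010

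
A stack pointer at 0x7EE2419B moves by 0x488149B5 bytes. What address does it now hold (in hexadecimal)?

0xC7638B50

Add column by column in base 16, right to left:
  B+5 = 0 carry 1
  9+B+1 = 5 carry 1
  1+9+1 = B
  4+4 = 8
  2+1 = 3
  E+8 = 6 carry 1
  E+8+1 = 7 carry 1
  7+4+1 = C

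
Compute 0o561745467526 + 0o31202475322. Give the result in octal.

0o613150165050

Add column by column in base 8, right to left:
  6+2 = 0 carry 1
  2+2+1 = 5
  5+3 = 0 carry 1
  7+5+1 = 5 carry 1
  6+7+1 = 6 carry 1
  4+4+1 = 1 carry 1
  5+2+1 = 0 carry 1
  4+0+1 = 5
  7+2 = 1 carry 1
  1+1+1 = 3
  6+3 = 1 carry 1
  5+0+1 = 6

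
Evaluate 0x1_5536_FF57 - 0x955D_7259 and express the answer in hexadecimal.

0xBFD98CFE

Subtract column by column in base 16:
  7-9 → E (borrow)
  5-5-1 → F (borrow)
  F-2-1 → C
  F-7 → 8
  6-D → 9 (borrow)
  3-5-1 → D (borrow)
  5-5-1 → F (borrow)
  5-9-1 → B (borrow)
  1-0-1 → 0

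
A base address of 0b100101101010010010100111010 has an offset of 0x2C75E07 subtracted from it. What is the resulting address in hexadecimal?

0b100101101010010010100111010 = 0x4B5253A in hexadecimal.
Subtract column by column in base 16:
  A-7 → 3
  3-0 → 3
  5-E → 7 (borrow)
  2-5-1 → C (borrow)
  5-7-1 → D (borrow)
  B-C-1 → E (borrow)
  4-2-1 → 1

0x1EDC733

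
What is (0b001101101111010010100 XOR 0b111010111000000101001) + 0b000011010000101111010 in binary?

First 0b001101101111010010100 XOR 0b111010111000000101001 = 0b110111010111010111101.
Add column by column in base 2, right to left:
  1+0 = 1
  0+1 = 1
  1+0 = 1
  1+1 = 0 carry 1
  1+1+1 = 1 carry 1
  1+1+1 = 1 carry 1
  0+1+1 = 0 carry 1
  1+0+1 = 0 carry 1
  0+1+1 = 0 carry 1
  1+0+1 = 0 carry 1
  1+0+1 = 0 carry 1
  1+0+1 = 0 carry 1
  0+0+1 = 1
  1+1 = 0 carry 1
  0+0+1 = 1
  1+1 = 0 carry 1
  1+1+1 = 1 carry 1
  1+0+1 = 0 carry 1
  0+0+1 = 1
  1+0 = 1
  1+0 = 1

0b111010101000000110111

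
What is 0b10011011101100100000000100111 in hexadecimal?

Group the bits into nibbles: 0001 0011 0111 0110 0100 0000 0010 0111 → 13764027.

0x13764027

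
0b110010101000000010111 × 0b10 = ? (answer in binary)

Multiply each base-2 digit by 2, carrying:
  1×2 = 2 → write 0 carry 1
  1×2+1 = 3 → write 1 carry 1
  1×2+1 = 3 → write 1 carry 1
  0×2+1 = 1 → write 1
  1×2 = 2 → write 0 carry 1
  0×2+1 = 1 → write 1
  0×2 = 0 → write 0
  0×2 = 0 → write 0
  0×2 = 0 → write 0
  0×2 = 0 → write 0
  0×2 = 0 → write 0
  0×2 = 0 → write 0
  1×2 = 2 → write 0 carry 1
  0×2+1 = 1 → write 1
  1×2 = 2 → write 0 carry 1
  0×2+1 = 1 → write 1
  1×2 = 2 → write 0 carry 1
  0×2+1 = 1 → write 1
  0×2 = 0 → write 0
  1×2 = 2 → write 0 carry 1
  1×2+1 = 3 → write 1 carry 1
  remaining carry: 1

0b1100101010000000101110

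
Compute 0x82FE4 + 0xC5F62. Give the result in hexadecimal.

Add column by column in base 16, right to left:
  4+2 = 6
  E+6 = 4 carry 1
  F+F+1 = F carry 1
  2+5+1 = 8
  8+C = 4 carry 1
  final carry 1

0x148F46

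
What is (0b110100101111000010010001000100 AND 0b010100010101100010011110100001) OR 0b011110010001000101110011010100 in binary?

0b110100101111000010010001000100 AND 0b010100010101100010011110100001 = 0b010100000101000010010000000000.
Then OR with 0b011110010001000101110011010100.

0b11110010101000111110011010100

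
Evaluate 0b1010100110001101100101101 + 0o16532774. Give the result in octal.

0o143350451

0b1010100110001101100101101 = 0o124615455 in octal.
Add column by column in base 8, right to left:
  5+4 = 1 carry 1
  5+7+1 = 5 carry 1
  4+7+1 = 4 carry 1
  5+2+1 = 0 carry 1
  1+3+1 = 5
  6+5 = 3 carry 1
  4+6+1 = 3 carry 1
  2+1+1 = 4
  1+0 = 1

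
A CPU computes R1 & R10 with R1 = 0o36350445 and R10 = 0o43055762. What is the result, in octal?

AND each oct digit independently (no carries):
  3&4=0, 6&3=2, 3&0=0, 5&5=5, 0&5=0, 4&7=4, 4&6=4, 5&2=0

0o02050440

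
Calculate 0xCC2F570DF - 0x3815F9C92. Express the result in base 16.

Subtract column by column in base 16:
  F-2 → D
  D-9 → 4
  0-C → 4 (borrow)
  7-9-1 → D (borrow)
  5-F-1 → 5 (borrow)
  F-5-1 → 9
  2-1 → 1
  C-8 → 4
  C-3 → 9

0x94195D44D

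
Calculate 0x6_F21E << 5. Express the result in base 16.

0xDE43C0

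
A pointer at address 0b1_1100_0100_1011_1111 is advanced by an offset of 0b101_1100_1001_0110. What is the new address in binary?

0b100010000101010101

Add column by column in base 2, right to left:
  1+0 = 1
  1+1 = 0 carry 1
  1+1+1 = 1 carry 1
  1+0+1 = 0 carry 1
  1+1+1 = 1 carry 1
  1+0+1 = 0 carry 1
  0+0+1 = 1
  1+1 = 0 carry 1
  0+0+1 = 1
  0+0 = 0
  1+1 = 0 carry 1
  0+1+1 = 0 carry 1
  0+1+1 = 0 carry 1
  0+0+1 = 1
  1+1 = 0 carry 1
  1+0+1 = 0 carry 1
  1+0+1 = 0 carry 1
  final carry 1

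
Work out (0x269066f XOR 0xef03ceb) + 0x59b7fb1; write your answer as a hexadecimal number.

0x1234ba35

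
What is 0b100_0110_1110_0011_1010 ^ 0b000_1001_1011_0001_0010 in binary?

0b1001111010100101000

XOR bit by bit (1 where the bits differ):
  1000110111000111010
^ 0001001101100010010
= 1001111010100101000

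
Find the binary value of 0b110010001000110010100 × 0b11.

0b10010110011010010111100

Multiply each base-2 digit by 3, carrying:
  0×3 = 0 → write 0
  0×3 = 0 → write 0
  1×3 = 3 → write 1 carry 1
  0×3+1 = 1 → write 1
  1×3 = 3 → write 1 carry 1
  0×3+1 = 1 → write 1
  0×3 = 0 → write 0
  1×3 = 3 → write 1 carry 1
  1×3+1 = 4 → write 0 carry 2
  0×3+2 = 2 → write 0 carry 1
  0×3+1 = 1 → write 1
  0×3 = 0 → write 0
  1×3 = 3 → write 1 carry 1
  0×3+1 = 1 → write 1
  0×3 = 0 → write 0
  0×3 = 0 → write 0
  1×3 = 3 → write 1 carry 1
  0×3+1 = 1 → write 1
  0×3 = 0 → write 0
  1×3 = 3 → write 1 carry 1
  1×3+1 = 4 → write 0 carry 2
  remaining carry: 10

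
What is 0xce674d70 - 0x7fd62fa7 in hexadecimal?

Subtract column by column in base 16:
  0-7 → 9 (borrow)
  7-a-1 → c (borrow)
  d-f-1 → d (borrow)
  4-2-1 → 1
  7-6 → 1
  6-d → 9 (borrow)
  e-f-1 → e (borrow)
  c-7-1 → 4

0x4e911dc9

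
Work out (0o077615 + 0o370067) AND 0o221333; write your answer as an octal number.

Add column by column in base 8, right to left:
  5+7 = 4 carry 1
  1+6+1 = 0 carry 1
  6+0+1 = 7
  7+0 = 7
  7+7 = 6 carry 1
  0+3+1 = 4
Sum = 0o467704; now AND with 0o221333:
  4&2=0, 6&2=2, 7&1=1, 7&3=3, 0&3=0, 4&3=0

0o21300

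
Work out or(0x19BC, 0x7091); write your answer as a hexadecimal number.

OR each hex digit independently (no carries):
  1|7=7, 9|0=9, B|9=B, C|1=D

0x79BD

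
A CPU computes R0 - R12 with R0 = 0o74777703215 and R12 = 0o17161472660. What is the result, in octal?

0o55616210335

Subtract column by column in base 8:
  5-0 → 5
  1-6 → 3 (borrow)
  2-6-1 → 3 (borrow)
  3-2-1 → 0
  0-7 → 1 (borrow)
  7-4-1 → 2
  7-1 → 6
  7-6 → 1
  7-1 → 6
  4-7 → 5 (borrow)
  7-1-1 → 5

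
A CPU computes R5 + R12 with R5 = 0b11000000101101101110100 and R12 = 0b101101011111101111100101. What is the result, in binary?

Add column by column in base 2, right to left:
  0+1 = 1
  0+0 = 0
  1+1 = 0 carry 1
  0+0+1 = 1
  1+0 = 1
  1+1 = 0 carry 1
  1+1+1 = 1 carry 1
  0+1+1 = 0 carry 1
  1+1+1 = 1 carry 1
  1+1+1 = 1 carry 1
  0+0+1 = 1
  1+1 = 0 carry 1
  1+1+1 = 1 carry 1
  0+1+1 = 0 carry 1
  1+1+1 = 1 carry 1
  0+1+1 = 0 carry 1
  0+1+1 = 0 carry 1
  0+0+1 = 1
  0+1 = 1
  0+0 = 0
  0+1 = 1
  1+1 = 0 carry 1
  1+0+1 = 0 carry 1
  0+1+1 = 0 carry 1
  final carry 1

0b1000101100101011101011001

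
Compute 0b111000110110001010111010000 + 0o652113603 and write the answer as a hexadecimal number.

0xdc3ad53

0b111000110110001010111010000 = 0x71b15d0 in hexadecimal.
0o652113603 = 0x6a89783 in hexadecimal.
Add column by column in base 16, right to left:
  0+3 = 3
  d+8 = 5 carry 1
  5+7+1 = d
  1+9 = a
  b+8 = 3 carry 1
  1+a+1 = c
  7+6 = d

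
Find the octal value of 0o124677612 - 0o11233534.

0o113444056

Subtract column by column in base 8:
  2-4 → 6 (borrow)
  1-3-1 → 5 (borrow)
  6-5-1 → 0
  7-3 → 4
  7-3 → 4
  6-2 → 4
  4-1 → 3
  2-1 → 1
  1-0 → 1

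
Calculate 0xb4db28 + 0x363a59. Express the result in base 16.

0xeb1581

Add column by column in base 16, right to left:
  8+9 = 1 carry 1
  2+5+1 = 8
  b+a = 5 carry 1
  d+3+1 = 1 carry 1
  4+6+1 = b
  b+3 = e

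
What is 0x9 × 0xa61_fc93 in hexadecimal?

Multiply each base-16 digit by 9, carrying:
  3×9 = 27 → write b carry 1
  9×9+1 = 82 → write 2 carry 5
  c×9+5 = 113 → write 1 carry 7
  f×9+7 = 142 → write e carry 8
  1×9+8 = 17 → write 1 carry 1
  6×9+1 = 55 → write 7 carry 3
  a×9+3 = 93 → write d carry 5
  remaining carry: 5

0x5d71e12b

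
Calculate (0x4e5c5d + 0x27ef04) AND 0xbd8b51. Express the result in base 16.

Add column by column in base 16, right to left:
  d+4 = 1 carry 1
  5+0+1 = 6
  c+f = b carry 1
  5+e+1 = 4 carry 1
  e+7+1 = 6 carry 1
  4+2+1 = 7
Sum = 0x764b61; now AND with 0xbd8b51:
  7&b=3, 6&d=4, 4&8=0, b&b=b, 6&5=4, 1&1=1

0x340b41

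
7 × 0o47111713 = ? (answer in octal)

Multiply each base-8 digit by 7, carrying:
  3×7 = 21 → write 5 carry 2
  1×7+2 = 9 → write 1 carry 1
  7×7+1 = 50 → write 2 carry 6
  1×7+6 = 13 → write 5 carry 1
  1×7+1 = 8 → write 0 carry 1
  1×7+1 = 8 → write 0 carry 1
  7×7+1 = 50 → write 2 carry 6
  4×7+6 = 34 → write 2 carry 4
  remaining carry: 4

0o422005215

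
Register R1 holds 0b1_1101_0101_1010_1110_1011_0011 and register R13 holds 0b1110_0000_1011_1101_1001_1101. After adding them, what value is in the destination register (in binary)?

Add column by column in base 2, right to left:
  1+1 = 0 carry 1
  1+0+1 = 0 carry 1
  0+1+1 = 0 carry 1
  0+1+1 = 0 carry 1
  1+1+1 = 1 carry 1
  1+0+1 = 0 carry 1
  0+0+1 = 1
  1+1 = 0 carry 1
  0+1+1 = 0 carry 1
  1+0+1 = 0 carry 1
  1+1+1 = 1 carry 1
  1+1+1 = 1 carry 1
  0+1+1 = 0 carry 1
  1+1+1 = 1 carry 1
  0+0+1 = 1
  1+1 = 0 carry 1
  1+0+1 = 0 carry 1
  0+0+1 = 1
  1+0 = 1
  0+0 = 0
  1+0 = 1
  0+1 = 1
  1+1 = 0 carry 1
  1+1+1 = 1 carry 1
  1+0+1 = 0 carry 1
  final carry 1

0b10101101100110110001010000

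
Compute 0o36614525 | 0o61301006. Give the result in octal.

0o77715527

OR each oct digit independently (no carries):
  3|6=7, 6|1=7, 6|3=7, 1|0=1, 4|1=5, 5|0=5, 2|0=2, 5|6=7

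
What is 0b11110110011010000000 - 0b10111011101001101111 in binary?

0b111010110000010001

Subtract column by column in base 2:
  0-1 → 1 (borrow)
  0-1-1 → 0 (borrow)
  0-1-1 → 0 (borrow)
  0-1-1 → 0 (borrow)
  0-0-1 → 1 (borrow)
  0-1-1 → 0 (borrow)
  0-1-1 → 0 (borrow)
  1-0-1 → 0
  0-0 → 0
  1-1 → 0
  1-0 → 1
  0-1 → 1 (borrow)
  0-1-1 → 0 (borrow)
  1-1-1 → 1 (borrow)
  1-0-1 → 0
  0-1 → 1 (borrow)
  1-1-1 → 1 (borrow)
  1-1-1 → 1 (borrow)
  1-0-1 → 0
  1-1 → 0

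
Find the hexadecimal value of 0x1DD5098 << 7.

7 bits is not a whole number of base-16 digits; in binary: 1110111010101000010011000 << 7 = 11101110101010000100110000000000.

0xEEA84C00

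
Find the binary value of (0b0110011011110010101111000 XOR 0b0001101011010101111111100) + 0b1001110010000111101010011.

0b10001100010101110111010111

First 0b0110011011110010101111000 XOR 0b0001101011010101111111100 = 0b0111110000100111010000100.
Add column by column in base 2, right to left:
  0+1 = 1
  0+1 = 1
  1+0 = 1
  0+0 = 0
  0+1 = 1
  0+0 = 0
  0+1 = 1
  1+0 = 1
  0+1 = 1
  1+1 = 0 carry 1
  1+1+1 = 1 carry 1
  1+1+1 = 1 carry 1
  0+0+1 = 1
  0+0 = 0
  1+0 = 1
  0+0 = 0
  0+1 = 1
  0+0 = 0
  0+0 = 0
  1+1 = 0 carry 1
  1+1+1 = 1 carry 1
  1+1+1 = 1 carry 1
  1+0+1 = 0 carry 1
  1+0+1 = 0 carry 1
  0+1+1 = 0 carry 1
  final carry 1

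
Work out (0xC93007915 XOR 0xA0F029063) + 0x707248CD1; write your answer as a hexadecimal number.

0xDA3277647

First 0xC93007915 XOR 0xA0F029063 = 0x69C02E976.
Add column by column in base 16, right to left:
  6+1 = 7
  7+D = 4 carry 1
  9+C+1 = 6 carry 1
  E+8+1 = 7 carry 1
  2+4+1 = 7
  0+2 = 2
  C+7 = 3 carry 1
  9+0+1 = A
  6+7 = D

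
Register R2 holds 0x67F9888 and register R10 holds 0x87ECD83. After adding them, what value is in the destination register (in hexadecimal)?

Add column by column in base 16, right to left:
  8+3 = B
  8+8 = 0 carry 1
  8+D+1 = 6 carry 1
  9+C+1 = 6 carry 1
  F+E+1 = E carry 1
  7+7+1 = F
  6+8 = E

0xEFE660B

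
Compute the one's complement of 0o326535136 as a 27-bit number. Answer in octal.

0o451242641

Each oct digit d becomes 7−d:
  3→4, 2→5, 6→1, 5→2, 3→4, 5→2, 1→6, 3→4, 6→1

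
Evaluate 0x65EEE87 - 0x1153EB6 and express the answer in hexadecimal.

0x549AFD1

Subtract column by column in base 16:
  7-6 → 1
  8-B → D (borrow)
  E-E-1 → F (borrow)
  E-3-1 → A
  E-5 → 9
  5-1 → 4
  6-1 → 5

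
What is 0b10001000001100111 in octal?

Group the bits in threes: 010 001 000 001 100 111 → 210147.

0o210147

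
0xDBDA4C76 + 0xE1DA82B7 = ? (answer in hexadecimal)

Add column by column in base 16, right to left:
  6+7 = D
  7+B = 2 carry 1
  C+2+1 = F
  4+8 = C
  A+A = 4 carry 1
  D+D+1 = B carry 1
  B+1+1 = D
  D+E = B carry 1
  final carry 1

0x1BDB4CF2D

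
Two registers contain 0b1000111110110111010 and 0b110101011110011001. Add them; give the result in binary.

Add column by column in base 2, right to left:
  0+1 = 1
  1+0 = 1
  0+0 = 0
  1+1 = 0 carry 1
  1+1+1 = 1 carry 1
  1+0+1 = 0 carry 1
  0+0+1 = 1
  1+1 = 0 carry 1
  1+1+1 = 1 carry 1
  0+1+1 = 0 carry 1
  1+1+1 = 1 carry 1
  1+0+1 = 0 carry 1
  1+1+1 = 1 carry 1
  1+0+1 = 0 carry 1
  1+1+1 = 1 carry 1
  0+0+1 = 1
  0+1 = 1
  0+1 = 1
  1+0 = 1

0b1111101010101010011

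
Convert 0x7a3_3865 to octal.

0o750634145

Expand each hex digit to 4 bits: 7=0111 a=1010 3=0011 3=0011 8=1000 6=0110 5=0101.
Group the bits in threes: 111 101 000 110 011 100 001 100 101 → 750634145.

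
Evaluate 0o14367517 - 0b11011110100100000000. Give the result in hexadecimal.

0x24064F

0o14367517 = 0x31EF4F in hexadecimal.
0b11011110100100000000 = 0xDE900 in hexadecimal.
Subtract column by column in base 16:
  F-0 → F
  4-0 → 4
  F-9 → 6
  E-E → 0
  1-D → 4 (borrow)
  3-0-1 → 2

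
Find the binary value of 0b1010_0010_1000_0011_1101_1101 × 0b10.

0b1010001010000011110111010

Multiply each base-2 digit by 2, carrying:
  1×2 = 2 → write 0 carry 1
  0×2+1 = 1 → write 1
  1×2 = 2 → write 0 carry 1
  1×2+1 = 3 → write 1 carry 1
  1×2+1 = 3 → write 1 carry 1
  0×2+1 = 1 → write 1
  1×2 = 2 → write 0 carry 1
  1×2+1 = 3 → write 1 carry 1
  1×2+1 = 3 → write 1 carry 1
  1×2+1 = 3 → write 1 carry 1
  0×2+1 = 1 → write 1
  0×2 = 0 → write 0
  0×2 = 0 → write 0
  0×2 = 0 → write 0
  0×2 = 0 → write 0
  1×2 = 2 → write 0 carry 1
  0×2+1 = 1 → write 1
  1×2 = 2 → write 0 carry 1
  0×2+1 = 1 → write 1
  0×2 = 0 → write 0
  0×2 = 0 → write 0
  1×2 = 2 → write 0 carry 1
  0×2+1 = 1 → write 1
  1×2 = 2 → write 0 carry 1
  remaining carry: 1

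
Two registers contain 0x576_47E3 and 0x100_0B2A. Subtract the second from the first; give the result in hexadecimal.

0x4763CB9

Subtract column by column in base 16:
  3-A → 9 (borrow)
  E-2-1 → B
  7-B → C (borrow)
  4-0-1 → 3
  6-0 → 6
  7-0 → 7
  5-1 → 4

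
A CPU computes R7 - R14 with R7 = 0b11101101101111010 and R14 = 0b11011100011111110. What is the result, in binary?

0b10001001111100

Subtract column by column in base 2:
  0-0 → 0
  1-1 → 0
  0-1 → 1 (borrow)
  1-1-1 → 1 (borrow)
  1-1-1 → 1 (borrow)
  1-1-1 → 1 (borrow)
  1-1-1 → 1 (borrow)
  0-1-1 → 0 (borrow)
  1-0-1 → 0
  1-0 → 1
  0-0 → 0
  1-1 → 0
  1-1 → 0
  0-1 → 1 (borrow)
  1-0-1 → 0
  1-1 → 0
  1-1 → 0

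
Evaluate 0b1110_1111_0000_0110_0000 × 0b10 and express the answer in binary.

0b111011110000011000000

Multiply each base-2 digit by 2, carrying:
  0×2 = 0 → write 0
  0×2 = 0 → write 0
  0×2 = 0 → write 0
  0×2 = 0 → write 0
  0×2 = 0 → write 0
  1×2 = 2 → write 0 carry 1
  1×2+1 = 3 → write 1 carry 1
  0×2+1 = 1 → write 1
  0×2 = 0 → write 0
  0×2 = 0 → write 0
  0×2 = 0 → write 0
  0×2 = 0 → write 0
  1×2 = 2 → write 0 carry 1
  1×2+1 = 3 → write 1 carry 1
  1×2+1 = 3 → write 1 carry 1
  1×2+1 = 3 → write 1 carry 1
  0×2+1 = 1 → write 1
  1×2 = 2 → write 0 carry 1
  1×2+1 = 3 → write 1 carry 1
  1×2+1 = 3 → write 1 carry 1
  remaining carry: 1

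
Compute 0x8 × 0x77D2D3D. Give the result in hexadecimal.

Multiply each base-16 digit by 8, carrying:
  D×8 = 104 → write 8 carry 6
  3×8+6 = 30 → write E carry 1
  D×8+1 = 105 → write 9 carry 6
  2×8+6 = 22 → write 6 carry 1
  D×8+1 = 105 → write 9 carry 6
  7×8+6 = 62 → write E carry 3
  7×8+3 = 59 → write B carry 3
  remaining carry: 3

0x3BE969E8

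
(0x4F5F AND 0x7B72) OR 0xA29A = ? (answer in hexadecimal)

0xEBDA

0x4F5F AND 0x7B72 = 0x4B52.
Then OR with 0xA29A.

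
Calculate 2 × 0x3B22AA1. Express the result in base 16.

Multiply each base-16 digit by 2, carrying:
  1×2 = 2 → write 2
  A×2 = 20 → write 4 carry 1
  A×2+1 = 21 → write 5 carry 1
  2×2+1 = 5 → write 5
  2×2 = 4 → write 4
  B×2 = 22 → write 6 carry 1
  3×2+1 = 7 → write 7

0x7645542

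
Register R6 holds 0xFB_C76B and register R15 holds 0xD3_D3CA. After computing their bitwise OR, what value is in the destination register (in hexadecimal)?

0xFBD7EB

OR each hex digit independently (no carries):
  F|D=F, B|3=B, C|D=D, 7|3=7, 6|C=E, B|A=B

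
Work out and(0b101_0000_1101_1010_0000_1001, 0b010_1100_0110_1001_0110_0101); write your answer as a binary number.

AND bit by bit (1 only where both bits are 1):
  10100001101101000001001
& 01011000110100101100101
= 00000000100100000000001

0b00000000100100000000001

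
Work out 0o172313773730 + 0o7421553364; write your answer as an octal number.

Add column by column in base 8, right to left:
  0+4 = 4
  3+6 = 1 carry 1
  7+3+1 = 3 carry 1
  3+3+1 = 7
  7+5 = 4 carry 1
  7+5+1 = 5 carry 1
  3+1+1 = 5
  1+2 = 3
  3+4 = 7
  2+7 = 1 carry 1
  7+0+1 = 0 carry 1
  1+0+1 = 2

0o201735547314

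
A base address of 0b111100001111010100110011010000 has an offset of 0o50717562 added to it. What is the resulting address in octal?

0o7470166102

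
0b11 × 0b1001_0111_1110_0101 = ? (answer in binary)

0b11100011110101111

Multiply each base-2 digit by 3, carrying:
  1×3 = 3 → write 1 carry 1
  0×3+1 = 1 → write 1
  1×3 = 3 → write 1 carry 1
  0×3+1 = 1 → write 1
  0×3 = 0 → write 0
  1×3 = 3 → write 1 carry 1
  1×3+1 = 4 → write 0 carry 2
  1×3+2 = 5 → write 1 carry 2
  1×3+2 = 5 → write 1 carry 2
  1×3+2 = 5 → write 1 carry 2
  1×3+2 = 5 → write 1 carry 2
  0×3+2 = 2 → write 0 carry 1
  1×3+1 = 4 → write 0 carry 2
  0×3+2 = 2 → write 0 carry 1
  0×3+1 = 1 → write 1
  1×3 = 3 → write 1 carry 1
  remaining carry: 1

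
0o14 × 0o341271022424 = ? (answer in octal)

Multiply each base-8 digit by 12, carrying:
  4×12 = 48 → write 0 carry 6
  2×12+6 = 30 → write 6 carry 3
  4×12+3 = 51 → write 3 carry 6
  2×12+6 = 30 → write 6 carry 3
  2×12+3 = 27 → write 3 carry 3
  0×12+3 = 3 → write 3
  1×12 = 12 → write 4 carry 1
  7×12+1 = 85 → write 5 carry 10
  2×12+10 = 34 → write 2 carry 4
  1×12+4 = 16 → write 0 carry 2
  4×12+2 = 50 → write 2 carry 6
  3×12+6 = 42 → write 2 carry 5
  remaining carry: 5

0o5220254336360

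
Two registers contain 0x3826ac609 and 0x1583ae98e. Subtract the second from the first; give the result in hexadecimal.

Subtract column by column in base 16:
  9-e → b (borrow)
  0-8-1 → 7 (borrow)
  6-9-1 → c (borrow)
  c-e-1 → d (borrow)
  a-a-1 → f (borrow)
  6-3-1 → 2
  2-8 → a (borrow)
  8-5-1 → 2
  3-1 → 2

0x22a2fdc7b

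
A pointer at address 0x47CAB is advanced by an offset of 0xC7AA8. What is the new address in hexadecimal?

0x10F753

Add column by column in base 16, right to left:
  B+8 = 3 carry 1
  A+A+1 = 5 carry 1
  C+A+1 = 7 carry 1
  7+7+1 = F
  4+C = 0 carry 1
  final carry 1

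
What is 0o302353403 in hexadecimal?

0x309D703

Each octal digit is 3 bits: 3=011 0=000 2=010 3=011 5=101 3=011 4=100 0=000 3=011.
Group the bits into nibbles: 0011 0000 1001 1101 0111 0000 0011 → 309D703.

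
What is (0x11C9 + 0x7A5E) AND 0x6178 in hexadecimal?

Add column by column in base 16, right to left:
  9+E = 7 carry 1
  C+5+1 = 2 carry 1
  1+A+1 = C
  1+7 = 8
Sum = 0x8C27; now AND with 0x6178:
  8&6=0, C&1=0, 2&7=2, 7&8=0

0x20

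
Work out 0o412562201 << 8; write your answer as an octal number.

0o205271100400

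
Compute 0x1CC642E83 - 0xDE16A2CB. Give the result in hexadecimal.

Subtract column by column in base 16:
  3-B → 8 (borrow)
  8-C-1 → B (borrow)
  E-2-1 → B
  2-A → 8 (borrow)
  4-6-1 → D (borrow)
  6-1-1 → 4
  C-E → E (borrow)
  C-D-1 → E (borrow)
  1-0-1 → 0

0xEE4D8BB8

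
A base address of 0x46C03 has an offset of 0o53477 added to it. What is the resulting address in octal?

0o1141502

0x46C03 = 0o1066003 in octal.
Add column by column in base 8, right to left:
  3+7 = 2 carry 1
  0+7+1 = 0 carry 1
  0+4+1 = 5
  6+3 = 1 carry 1
  6+5+1 = 4 carry 1
  0+0+1 = 1
  1+0 = 1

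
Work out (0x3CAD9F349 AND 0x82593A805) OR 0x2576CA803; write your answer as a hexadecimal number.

0x3CAD9F349 AND 0x82593A805 = 0x00091A001.
Then OR with 0x2576CA803.

0x257FDA803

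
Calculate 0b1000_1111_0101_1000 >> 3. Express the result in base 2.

0b1000111101011

Right shift by 3: drop the 3 least-significant bits.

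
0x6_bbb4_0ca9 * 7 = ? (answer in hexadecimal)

Multiply each base-16 digit by 7, carrying:
  9×7 = 63 → write f carry 3
  a×7+3 = 73 → write 9 carry 4
  c×7+4 = 88 → write 8 carry 5
  0×7+5 = 5 → write 5
  4×7 = 28 → write c carry 1
  b×7+1 = 78 → write e carry 4
  b×7+4 = 81 → write 1 carry 5
  b×7+5 = 82 → write 2 carry 5
  6×7+5 = 47 → write f carry 2
  remaining carry: 2

0x2f21ec589f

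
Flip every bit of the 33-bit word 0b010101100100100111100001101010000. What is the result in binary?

0b101010011011011000011110010101111

Invert each bit: 010101100100100111100001101010000 → 101010011011011000011110010101111.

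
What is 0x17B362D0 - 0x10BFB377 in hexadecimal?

Subtract column by column in base 16:
  0-7 → 9 (borrow)
  D-7-1 → 5
  2-3 → F (borrow)
  6-B-1 → A (borrow)
  3-F-1 → 3 (borrow)
  B-B-1 → F (borrow)
  7-0-1 → 6
  1-1 → 0

0x6F3AF59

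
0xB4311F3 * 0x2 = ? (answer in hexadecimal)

Multiply each base-16 digit by 2, carrying:
  3×2 = 6 → write 6
  F×2 = 30 → write E carry 1
  1×2+1 = 3 → write 3
  1×2 = 2 → write 2
  3×2 = 6 → write 6
  4×2 = 8 → write 8
  B×2 = 22 → write 6 carry 1
  remaining carry: 1

0x168623E6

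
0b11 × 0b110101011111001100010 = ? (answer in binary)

0b10100000011101100100110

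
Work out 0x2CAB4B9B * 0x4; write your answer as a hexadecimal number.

0xB2AD2E6C

Multiply each base-16 digit by 4, carrying:
  B×4 = 44 → write C carry 2
  9×4+2 = 38 → write 6 carry 2
  B×4+2 = 46 → write E carry 2
  4×4+2 = 18 → write 2 carry 1
  B×4+1 = 45 → write D carry 2
  A×4+2 = 42 → write A carry 2
  C×4+2 = 50 → write 2 carry 3
  2×4+3 = 11 → write B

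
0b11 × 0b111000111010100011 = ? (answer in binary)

Multiply each base-2 digit by 3, carrying:
  1×3 = 3 → write 1 carry 1
  1×3+1 = 4 → write 0 carry 2
  0×3+2 = 2 → write 0 carry 1
  0×3+1 = 1 → write 1
  0×3 = 0 → write 0
  1×3 = 3 → write 1 carry 1
  0×3+1 = 1 → write 1
  1×3 = 3 → write 1 carry 1
  0×3+1 = 1 → write 1
  1×3 = 3 → write 1 carry 1
  1×3+1 = 4 → write 0 carry 2
  1×3+2 = 5 → write 1 carry 2
  0×3+2 = 2 → write 0 carry 1
  0×3+1 = 1 → write 1
  0×3 = 0 → write 0
  1×3 = 3 → write 1 carry 1
  1×3+1 = 4 → write 0 carry 2
  1×3+2 = 5 → write 1 carry 2
  remaining carry: 10

0b10101010101111101001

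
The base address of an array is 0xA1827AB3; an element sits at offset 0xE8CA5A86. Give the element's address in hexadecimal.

Add column by column in base 16, right to left:
  3+6 = 9
  B+8 = 3 carry 1
  A+A+1 = 5 carry 1
  7+5+1 = D
  2+A = C
  8+C = 4 carry 1
  1+8+1 = A
  A+E = 8 carry 1
  final carry 1

0x18A4CD539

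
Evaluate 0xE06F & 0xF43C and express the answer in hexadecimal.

AND each hex digit independently (no carries):
  E&F=E, 0&4=0, 6&3=2, F&C=C

0xE02C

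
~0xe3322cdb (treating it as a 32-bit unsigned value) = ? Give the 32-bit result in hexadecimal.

Each hex digit d becomes f−d:
  e→1, 3→c, 3→c, 2→d, 2→d, c→3, d→2, b→4

0x1ccdd324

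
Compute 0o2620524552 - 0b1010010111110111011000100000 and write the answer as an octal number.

0o1370631512

0b1010010111110111011000100000 = 0o1227673040 in octal.
Subtract column by column in base 8:
  2-0 → 2
  5-4 → 1
  5-0 → 5
  4-3 → 1
  2-7 → 3 (borrow)
  5-6-1 → 6 (borrow)
  0-7-1 → 0 (borrow)
  2-2-1 → 7 (borrow)
  6-2-1 → 3
  2-1 → 1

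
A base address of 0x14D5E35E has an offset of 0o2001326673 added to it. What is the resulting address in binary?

0b100100110110111001000100011001

0x14D5E35E = 0b10100110101011110001101011110 in binary.
0o2001326673 = 0b10000000001011010110110111011 in binary.
Add column by column in base 2, right to left:
  0+1 = 1
  1+1 = 0 carry 1
  1+0+1 = 0 carry 1
  1+1+1 = 1 carry 1
  1+1+1 = 1 carry 1
  0+1+1 = 0 carry 1
  1+0+1 = 0 carry 1
  0+1+1 = 0 carry 1
  1+1+1 = 1 carry 1
  1+0+1 = 0 carry 1
  0+1+1 = 0 carry 1
  0+1+1 = 0 carry 1
  0+0+1 = 1
  1+1 = 0 carry 1
  1+0+1 = 0 carry 1
  1+1+1 = 1 carry 1
  1+1+1 = 1 carry 1
  0+0+1 = 1
  1+1 = 0 carry 1
  0+0+1 = 1
  1+0 = 1
  0+0 = 0
  1+0 = 1
  1+0 = 1
  0+0 = 0
  0+0 = 0
  1+0 = 1
  0+0 = 0
  1+1 = 0 carry 1
  final carry 1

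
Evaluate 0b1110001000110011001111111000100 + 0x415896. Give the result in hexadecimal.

0x715af85a

0b1110001000110011001111111000100 = 0x71199fc4 in hexadecimal.
Add column by column in base 16, right to left:
  4+6 = a
  c+9 = 5 carry 1
  f+8+1 = 8 carry 1
  9+5+1 = f
  9+1 = a
  1+4 = 5
  1+0 = 1
  7+0 = 7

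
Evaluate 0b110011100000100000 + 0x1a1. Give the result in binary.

0b110011100111000001

0x1a1 = 0b110100001 in binary.
Add column by column in base 2, right to left:
  0+1 = 1
  0+0 = 0
  0+0 = 0
  0+0 = 0
  0+0 = 0
  1+1 = 0 carry 1
  0+0+1 = 1
  0+1 = 1
  0+1 = 1
  0+0 = 0
  0+0 = 0
  1+0 = 1
  1+0 = 1
  1+0 = 1
  0+0 = 0
  0+0 = 0
  1+0 = 1
  1+0 = 1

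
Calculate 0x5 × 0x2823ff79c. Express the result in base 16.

Multiply each base-16 digit by 5, carrying:
  c×5 = 60 → write c carry 3
  9×5+3 = 48 → write 0 carry 3
  7×5+3 = 38 → write 6 carry 2
  f×5+2 = 77 → write d carry 4
  f×5+4 = 79 → write f carry 4
  3×5+4 = 19 → write 3 carry 1
  2×5+1 = 11 → write b
  8×5 = 40 → write 8 carry 2
  2×5+2 = 12 → write c

0xc8b3fd60c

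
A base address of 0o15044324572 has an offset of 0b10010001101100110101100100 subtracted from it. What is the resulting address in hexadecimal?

0x664ADC16

0o15044324572 = 0x6891A97A in hexadecimal.
0b10010001101100110101100100 = 0x246CD64 in hexadecimal.
Subtract column by column in base 16:
  A-4 → 6
  7-6 → 1
  9-D → C (borrow)
  A-C-1 → D (borrow)
  1-6-1 → A (borrow)
  9-4-1 → 4
  8-2 → 6
  6-0 → 6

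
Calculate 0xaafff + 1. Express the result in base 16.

0xab000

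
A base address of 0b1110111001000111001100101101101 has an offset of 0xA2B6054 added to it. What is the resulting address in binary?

0xA2B6054 = 0b1010001010110110000001010100 in binary.
Add column by column in base 2, right to left:
  1+0 = 1
  0+0 = 0
  1+1 = 0 carry 1
  1+0+1 = 0 carry 1
  0+1+1 = 0 carry 1
  1+0+1 = 0 carry 1
  1+1+1 = 1 carry 1
  0+0+1 = 1
  1+0 = 1
  0+0 = 0
  0+0 = 0
  1+0 = 1
  1+0 = 1
  0+1 = 1
  0+1 = 1
  1+0 = 1
  1+1 = 0 carry 1
  1+1+1 = 1 carry 1
  0+0+1 = 1
  0+1 = 1
  0+0 = 0
  1+1 = 0 carry 1
  0+0+1 = 1
  0+0 = 0
  1+0 = 1
  1+1 = 0 carry 1
  1+0+1 = 0 carry 1
  0+1+1 = 0 carry 1
  1+0+1 = 0 carry 1
  1+0+1 = 0 carry 1
  1+0+1 = 0 carry 1
  final carry 1

0b10000001010011101111100111000001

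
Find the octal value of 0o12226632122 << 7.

7 bits is not a whole number of base-8 digits; in binary: 1010010010110110011010001010010 << 7 = 10100100101101100110100010100100000000.

0o2445546424400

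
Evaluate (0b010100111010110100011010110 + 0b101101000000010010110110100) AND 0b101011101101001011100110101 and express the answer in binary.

Add column by column in base 2, right to left:
  0+0 = 0
  1+0 = 1
  1+1 = 0 carry 1
  0+0+1 = 1
  1+1 = 0 carry 1
  0+1+1 = 0 carry 1
  1+0+1 = 0 carry 1
  1+1+1 = 1 carry 1
  0+1+1 = 0 carry 1
  0+0+1 = 1
  0+1 = 1
  1+0 = 1
  0+0 = 0
  1+1 = 0 carry 1
  1+0+1 = 0 carry 1
  0+0+1 = 1
  1+0 = 1
  0+0 = 0
  1+0 = 1
  1+0 = 1
  1+0 = 1
  0+1 = 1
  0+0 = 0
  1+1 = 0 carry 1
  0+1+1 = 0 carry 1
  1+0+1 = 0 carry 1
  0+1+1 = 0 carry 1
  final carry 1
Sum = 0b1000001111011000111010001010; now AND with 0b101011101101001011100110101:
  1000001111011000111010001010
& 0101011101101001011100110101
= 0000001101001000011000000000

0b1101001000011000000000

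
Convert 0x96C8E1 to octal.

0o45544341

Expand each hex digit to 4 bits: 9=1001 6=0110 C=1100 8=1000 E=1110 1=0001.
Group the bits in threes: 100 101 101 100 100 011 100 001 → 45544341.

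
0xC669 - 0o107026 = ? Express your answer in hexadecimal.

0x3853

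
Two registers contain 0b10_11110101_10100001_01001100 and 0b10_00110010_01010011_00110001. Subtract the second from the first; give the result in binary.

0b110000110100111000011011

Subtract column by column in base 2:
  0-1 → 1 (borrow)
  0-0-1 → 1 (borrow)
  1-0-1 → 0
  1-0 → 1
  0-1 → 1 (borrow)
  0-1-1 → 0 (borrow)
  1-0-1 → 0
  0-0 → 0
  1-1 → 0
  0-1 → 1 (borrow)
  0-0-1 → 1 (borrow)
  0-0-1 → 1 (borrow)
  0-1-1 → 0 (borrow)
  1-0-1 → 0
  0-1 → 1 (borrow)
  1-0-1 → 0
  1-0 → 1
  0-1 → 1 (borrow)
  1-0-1 → 0
  0-0 → 0
  1-1 → 0
  1-1 → 0
  1-0 → 1
  1-0 → 1
  0-0 → 0
  1-1 → 0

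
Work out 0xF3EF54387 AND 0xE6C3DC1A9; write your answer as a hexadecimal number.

AND each hex digit independently (no carries):
  F&E=E, 3&6=2, E&C=C, F&3=3, 5&D=5, 4&C=4, 3&1=1, 8&A=8, 7&9=1

0xE2C354181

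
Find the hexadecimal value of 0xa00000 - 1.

0x9fffff

The trailing 5 digits are 0, so subtracting 1 borrows through: they become F and the next digit up decrements.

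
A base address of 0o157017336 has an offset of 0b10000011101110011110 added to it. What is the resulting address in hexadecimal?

0x1C45A7C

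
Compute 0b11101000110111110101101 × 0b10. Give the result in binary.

0b111010001101111101011010

Multiply each base-2 digit by 2, carrying:
  1×2 = 2 → write 0 carry 1
  0×2+1 = 1 → write 1
  1×2 = 2 → write 0 carry 1
  1×2+1 = 3 → write 1 carry 1
  0×2+1 = 1 → write 1
  1×2 = 2 → write 0 carry 1
  0×2+1 = 1 → write 1
  1×2 = 2 → write 0 carry 1
  1×2+1 = 3 → write 1 carry 1
  1×2+1 = 3 → write 1 carry 1
  1×2+1 = 3 → write 1 carry 1
  1×2+1 = 3 → write 1 carry 1
  0×2+1 = 1 → write 1
  1×2 = 2 → write 0 carry 1
  1×2+1 = 3 → write 1 carry 1
  0×2+1 = 1 → write 1
  0×2 = 0 → write 0
  0×2 = 0 → write 0
  1×2 = 2 → write 0 carry 1
  0×2+1 = 1 → write 1
  1×2 = 2 → write 0 carry 1
  1×2+1 = 3 → write 1 carry 1
  1×2+1 = 3 → write 1 carry 1
  remaining carry: 1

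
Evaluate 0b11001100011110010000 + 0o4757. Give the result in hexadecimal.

0xCD17F

0b11001100011110010000 = 0xCC790 in hexadecimal.
0o4757 = 0x9EF in hexadecimal.
Add column by column in base 16, right to left:
  0+F = F
  9+E = 7 carry 1
  7+9+1 = 1 carry 1
  C+0+1 = D
  C+0 = C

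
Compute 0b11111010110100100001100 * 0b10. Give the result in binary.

0b111110101101001000011000

Multiply each base-2 digit by 2, carrying:
  0×2 = 0 → write 0
  0×2 = 0 → write 0
  1×2 = 2 → write 0 carry 1
  1×2+1 = 3 → write 1 carry 1
  0×2+1 = 1 → write 1
  0×2 = 0 → write 0
  0×2 = 0 → write 0
  0×2 = 0 → write 0
  1×2 = 2 → write 0 carry 1
  0×2+1 = 1 → write 1
  0×2 = 0 → write 0
  1×2 = 2 → write 0 carry 1
  0×2+1 = 1 → write 1
  1×2 = 2 → write 0 carry 1
  1×2+1 = 3 → write 1 carry 1
  0×2+1 = 1 → write 1
  1×2 = 2 → write 0 carry 1
  0×2+1 = 1 → write 1
  1×2 = 2 → write 0 carry 1
  1×2+1 = 3 → write 1 carry 1
  1×2+1 = 3 → write 1 carry 1
  1×2+1 = 3 → write 1 carry 1
  1×2+1 = 3 → write 1 carry 1
  remaining carry: 1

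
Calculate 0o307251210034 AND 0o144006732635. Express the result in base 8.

0o104000210034

AND each oct digit independently (no carries):
  3&1=1, 0&4=0, 7&4=4, 2&0=0, 5&0=0, 1&6=0, 2&7=2, 1&3=1, 0&2=0, 0&6=0, 3&3=3, 4&5=4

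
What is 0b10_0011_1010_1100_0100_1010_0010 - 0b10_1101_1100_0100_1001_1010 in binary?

Subtract column by column in base 2:
  0-0 → 0
  1-1 → 0
  0-0 → 0
  0-1 → 1 (borrow)
  0-1-1 → 0 (borrow)
  1-0-1 → 0
  0-0 → 0
  1-1 → 0
  0-0 → 0
  0-0 → 0
  1-1 → 0
  0-0 → 0
  0-0 → 0
  0-0 → 0
  1-1 → 0
  1-1 → 0
  0-1 → 1 (borrow)
  1-0-1 → 0
  0-1 → 1 (borrow)
  1-1-1 → 1 (borrow)
  1-0-1 → 0
  1-1 → 0
  0-0 → 0
  0-0 → 0
  0-0 → 0
  1-0 → 1

0b10000011010000000000001000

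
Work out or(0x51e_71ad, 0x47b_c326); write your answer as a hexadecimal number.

0x57ff3af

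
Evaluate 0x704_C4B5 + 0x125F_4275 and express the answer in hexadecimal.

0x1964072A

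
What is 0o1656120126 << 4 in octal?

4 bits is not a whole number of base-8 digits; in binary: 1110101110001010000001010110 << 4 = 11101011100010100000010101100000.

0o35342402540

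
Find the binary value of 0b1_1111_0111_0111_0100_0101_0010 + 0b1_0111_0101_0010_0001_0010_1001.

Add column by column in base 2, right to left:
  0+1 = 1
  1+0 = 1
  0+0 = 0
  0+1 = 1
  1+0 = 1
  0+1 = 1
  1+0 = 1
  0+0 = 0
  0+1 = 1
  0+0 = 0
  1+0 = 1
  0+0 = 0
  1+0 = 1
  1+1 = 0 carry 1
  1+0+1 = 0 carry 1
  0+0+1 = 1
  1+1 = 0 carry 1
  1+0+1 = 0 carry 1
  1+1+1 = 1 carry 1
  0+0+1 = 1
  1+1 = 0 carry 1
  1+1+1 = 1 carry 1
  1+1+1 = 1 carry 1
  1+0+1 = 0 carry 1
  1+1+1 = 1 carry 1
  final carry 1

0b11011011001001010101111011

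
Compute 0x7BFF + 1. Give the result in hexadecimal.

0x7C00

The trailing 2 digits are F (max in base 16), so adding 1 cascades: they roll to 0 and the next digit up increments.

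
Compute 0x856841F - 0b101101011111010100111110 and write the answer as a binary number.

0b111101000001000111011100001

0x856841F = 0b1000010101101000010000011111 in binary.
Subtract column by column in base 2:
  1-0 → 1
  1-1 → 0
  1-1 → 0
  1-1 → 0
  1-1 → 0
  0-1 → 1 (borrow)
  0-0-1 → 1 (borrow)
  0-0-1 → 1 (borrow)
  0-1-1 → 0 (borrow)
  0-0-1 → 1 (borrow)
  1-1-1 → 1 (borrow)
  0-0-1 → 1 (borrow)
  0-1-1 → 0 (borrow)
  0-1-1 → 0 (borrow)
  0-1-1 → 0 (borrow)
  1-1-1 → 1 (borrow)
  0-1-1 → 0 (borrow)
  1-0-1 → 0
  1-1 → 0
  0-0 → 0
  1-1 → 0
  0-1 → 1 (borrow)
  1-0-1 → 0
  0-1 → 1 (borrow)
  0-0-1 → 1 (borrow)
  0-0-1 → 1 (borrow)
  0-0-1 → 1 (borrow)
  1-0-1 → 0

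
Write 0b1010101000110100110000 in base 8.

0o12506460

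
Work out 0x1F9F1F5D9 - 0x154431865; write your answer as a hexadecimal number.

Subtract column by column in base 16:
  9-5 → 4
  D-6 → 7
  5-8 → D (borrow)
  F-1-1 → D
  1-3 → E (borrow)
  F-4-1 → A
  9-4 → 5
  F-5 → A
  1-1 → 0

0xA5AEDD74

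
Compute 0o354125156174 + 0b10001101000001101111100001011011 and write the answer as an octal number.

0o375626752327

0b10001101000001101111100001011011 = 0o21501574133 in octal.
Add column by column in base 8, right to left:
  4+3 = 7
  7+3 = 2 carry 1
  1+1+1 = 3
  6+4 = 2 carry 1
  5+7+1 = 5 carry 1
  1+5+1 = 7
  5+1 = 6
  2+0 = 2
  1+5 = 6
  4+1 = 5
  5+2 = 7
  3+0 = 3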